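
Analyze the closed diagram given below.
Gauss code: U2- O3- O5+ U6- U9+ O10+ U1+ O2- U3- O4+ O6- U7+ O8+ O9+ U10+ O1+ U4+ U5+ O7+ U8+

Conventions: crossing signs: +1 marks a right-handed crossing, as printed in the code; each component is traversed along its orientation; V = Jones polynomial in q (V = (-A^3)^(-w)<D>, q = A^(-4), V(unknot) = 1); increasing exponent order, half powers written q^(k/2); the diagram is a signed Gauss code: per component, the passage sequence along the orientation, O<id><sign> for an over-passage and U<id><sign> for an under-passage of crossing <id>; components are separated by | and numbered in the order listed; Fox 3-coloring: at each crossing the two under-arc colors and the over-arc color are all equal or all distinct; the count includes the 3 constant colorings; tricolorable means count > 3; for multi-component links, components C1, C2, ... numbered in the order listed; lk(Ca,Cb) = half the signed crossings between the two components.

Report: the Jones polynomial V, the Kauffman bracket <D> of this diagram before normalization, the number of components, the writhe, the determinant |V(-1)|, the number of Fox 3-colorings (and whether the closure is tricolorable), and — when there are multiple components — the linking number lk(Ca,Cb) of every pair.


Jones polynomial: V(q) = -1 + 3q - 3q^2 + 5q^3 - 5q^4 + 4q^5 - 3q^6 + 2q^7 - q^8
<D> = -A^-20 + 2A^-16 - 3A^-12 + 4A^-8 - 5A^-4 + 5 - 3A^4 + 3A^8 - A^12; writhe +4
components 1, writhe +4 (10 crossings)
3-colorings: 9 of 3^10, det 27 — tricolorable
note: w = +4 (over 10 crossings) is diagram-only; (-A^3)^(-4) removes it from V


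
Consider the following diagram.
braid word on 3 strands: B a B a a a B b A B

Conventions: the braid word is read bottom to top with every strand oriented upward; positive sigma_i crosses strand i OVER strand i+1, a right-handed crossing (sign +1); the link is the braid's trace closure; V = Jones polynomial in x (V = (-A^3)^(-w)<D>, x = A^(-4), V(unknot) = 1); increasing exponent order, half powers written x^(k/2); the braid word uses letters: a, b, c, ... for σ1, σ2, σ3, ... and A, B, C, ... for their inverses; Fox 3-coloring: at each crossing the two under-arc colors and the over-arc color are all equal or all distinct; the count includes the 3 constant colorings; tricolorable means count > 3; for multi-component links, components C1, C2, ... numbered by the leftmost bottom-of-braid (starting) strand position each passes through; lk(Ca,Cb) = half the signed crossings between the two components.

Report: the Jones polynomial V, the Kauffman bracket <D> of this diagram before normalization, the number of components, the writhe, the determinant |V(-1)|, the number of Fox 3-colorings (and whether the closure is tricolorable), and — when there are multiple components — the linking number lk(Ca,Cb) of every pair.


V = -x^-3 + 2x^-2 - 2x^-1 + 3 - 2x + 2x^2 - x^3
<D> = -A^-12 + 2A^-8 - 2A^-4 + 3 - 2A^4 + 2A^8 - A^12 (w = 0)
1 component over 10 crossings, w = 0
3 Fox colorings among 3^10, |V(-1)| = 13: not tricolorable
why: the span of V is 6, forcing >= 6 crossings in any diagram


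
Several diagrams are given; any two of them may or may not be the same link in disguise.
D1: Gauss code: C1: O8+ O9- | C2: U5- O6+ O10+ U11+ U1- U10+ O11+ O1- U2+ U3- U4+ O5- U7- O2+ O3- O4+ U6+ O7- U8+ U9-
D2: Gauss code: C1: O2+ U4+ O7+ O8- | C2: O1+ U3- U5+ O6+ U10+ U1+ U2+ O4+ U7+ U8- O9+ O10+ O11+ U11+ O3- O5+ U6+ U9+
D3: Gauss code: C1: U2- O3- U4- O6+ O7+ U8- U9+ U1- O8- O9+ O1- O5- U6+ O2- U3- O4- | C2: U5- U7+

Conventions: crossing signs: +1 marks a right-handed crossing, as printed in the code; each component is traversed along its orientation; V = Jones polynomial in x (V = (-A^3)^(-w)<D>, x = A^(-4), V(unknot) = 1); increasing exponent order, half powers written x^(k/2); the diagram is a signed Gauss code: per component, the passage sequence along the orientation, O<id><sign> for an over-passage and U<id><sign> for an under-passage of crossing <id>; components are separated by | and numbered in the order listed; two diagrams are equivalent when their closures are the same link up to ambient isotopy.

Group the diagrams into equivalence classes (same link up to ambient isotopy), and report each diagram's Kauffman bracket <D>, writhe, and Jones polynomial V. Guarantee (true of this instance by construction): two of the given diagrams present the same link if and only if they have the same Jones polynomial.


classes: {D1} | {D2} | {D3}
V(D1) = -x^(-5/2) - x^(5/2)  [11 crossings, <D> = A^-7 + A^13, w = +1]
D2 (bracket -A^-5 + A^-1 - A^3 + 2A^7 + A^15; 11 crossings at w = +7): V = -x^(3/2) - 2x^(7/2) + x^(9/2) - x^(11/2) + x^(13/2)
V(D3) = x^(-9/2) - x^(-5/2) - x^(-3/2) - x^(-1/2)  (w -3, c 9, <D> = A^-7 + A^-3 + A - A^9)
insight: 3 values of V(x) split the 3 diagrams


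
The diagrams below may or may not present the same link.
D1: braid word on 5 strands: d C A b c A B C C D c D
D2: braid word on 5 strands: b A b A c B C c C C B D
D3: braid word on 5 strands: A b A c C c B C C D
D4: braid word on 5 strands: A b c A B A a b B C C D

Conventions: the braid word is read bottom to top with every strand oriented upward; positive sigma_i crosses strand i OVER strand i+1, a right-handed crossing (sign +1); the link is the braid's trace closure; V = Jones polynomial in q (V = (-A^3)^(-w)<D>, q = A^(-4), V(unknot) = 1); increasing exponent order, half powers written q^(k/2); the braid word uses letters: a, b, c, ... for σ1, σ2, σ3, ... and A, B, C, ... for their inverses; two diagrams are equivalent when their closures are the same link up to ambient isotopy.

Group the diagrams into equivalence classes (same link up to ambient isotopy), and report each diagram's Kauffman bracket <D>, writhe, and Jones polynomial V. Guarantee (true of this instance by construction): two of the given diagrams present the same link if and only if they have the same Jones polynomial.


classes: {D1, D2, D3, D4}
V(D1) = -q^-4 + q^-3 + q^-1  [12 crossings, <D> = A^-8 + 1 - A^4, w = -4]
D2 (bracket A^-8 + 1 - A^4; 12 crossings at w = -4): V = -q^-4 + q^-3 + q^-1
V(D3) = -q^-4 + q^-3 + q^-1  [10 crossings, <D> = A^-8 + 1 - A^4, w = -4]
D4 (bracket A^-8 + 1 - A^4; 12 crossings at w = -4): V = -q^-4 + q^-3 + q^-1
insight: all 4 diagrams share one V(q), hence one class


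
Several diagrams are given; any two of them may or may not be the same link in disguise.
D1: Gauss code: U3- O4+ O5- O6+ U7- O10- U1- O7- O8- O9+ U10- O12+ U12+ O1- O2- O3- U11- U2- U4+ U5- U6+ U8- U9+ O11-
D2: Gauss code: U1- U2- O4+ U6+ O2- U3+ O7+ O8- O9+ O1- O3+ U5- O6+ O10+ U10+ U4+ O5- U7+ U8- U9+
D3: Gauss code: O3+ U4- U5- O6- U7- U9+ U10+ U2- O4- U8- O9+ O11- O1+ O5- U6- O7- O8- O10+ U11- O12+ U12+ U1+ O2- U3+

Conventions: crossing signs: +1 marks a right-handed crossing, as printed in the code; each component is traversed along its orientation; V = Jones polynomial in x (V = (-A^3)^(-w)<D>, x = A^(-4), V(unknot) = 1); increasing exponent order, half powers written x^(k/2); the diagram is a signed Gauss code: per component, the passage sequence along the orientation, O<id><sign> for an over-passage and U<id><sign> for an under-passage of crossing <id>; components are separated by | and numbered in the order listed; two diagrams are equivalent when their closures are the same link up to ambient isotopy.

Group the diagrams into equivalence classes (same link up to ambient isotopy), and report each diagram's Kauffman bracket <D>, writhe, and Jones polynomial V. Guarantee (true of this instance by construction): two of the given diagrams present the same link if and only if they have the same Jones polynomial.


equivalence classes: {D1} | {D2} | {D3}
D1 (bracket A^-8 + 1 - A^4; 12 crossings at w = -4): V = -x^-4 + x^-3 + x^-1
D2 (bracket A^-2 - A^2 + A^6 - A^10 + A^14; 10 crossings at w = +2): V = x^-2 - x^-1 + 1 - x + x^2
V(D3) = -x^-6 + x^-5 - x^-4 + 2x^-3 - x^-2 + x^-1  [12 crossings, <D> = A^-2 - A^2 + 2A^6 - A^10 + A^14 - A^18, w = -2]
key observation: comparing 3 Jones polynomials yields 3 groups


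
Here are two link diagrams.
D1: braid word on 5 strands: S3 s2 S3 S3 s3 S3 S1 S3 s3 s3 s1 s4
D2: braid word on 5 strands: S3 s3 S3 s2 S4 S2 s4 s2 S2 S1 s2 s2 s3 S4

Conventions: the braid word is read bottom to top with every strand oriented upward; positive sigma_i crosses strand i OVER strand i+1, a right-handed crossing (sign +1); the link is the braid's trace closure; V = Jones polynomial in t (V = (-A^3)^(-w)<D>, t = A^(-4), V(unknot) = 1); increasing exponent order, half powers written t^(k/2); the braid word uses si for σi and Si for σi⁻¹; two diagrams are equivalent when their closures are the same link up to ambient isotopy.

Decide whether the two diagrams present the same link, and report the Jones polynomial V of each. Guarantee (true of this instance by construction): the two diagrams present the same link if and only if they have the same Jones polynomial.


equivalent: no
D1 (bracket 1 + A^4 + A^8 + A^12; 12 crossings at w = 0): V = t^-3 + t^-2 + t^-1 + 1
D2 (bracket A^-12 + A^-8 + A^-4 + 1; 14 crossings at w = 0): V = 1 + t + t^2 + t^3
key observation: V(t) takes 2 values over 2 diagrams, fixing the grouping


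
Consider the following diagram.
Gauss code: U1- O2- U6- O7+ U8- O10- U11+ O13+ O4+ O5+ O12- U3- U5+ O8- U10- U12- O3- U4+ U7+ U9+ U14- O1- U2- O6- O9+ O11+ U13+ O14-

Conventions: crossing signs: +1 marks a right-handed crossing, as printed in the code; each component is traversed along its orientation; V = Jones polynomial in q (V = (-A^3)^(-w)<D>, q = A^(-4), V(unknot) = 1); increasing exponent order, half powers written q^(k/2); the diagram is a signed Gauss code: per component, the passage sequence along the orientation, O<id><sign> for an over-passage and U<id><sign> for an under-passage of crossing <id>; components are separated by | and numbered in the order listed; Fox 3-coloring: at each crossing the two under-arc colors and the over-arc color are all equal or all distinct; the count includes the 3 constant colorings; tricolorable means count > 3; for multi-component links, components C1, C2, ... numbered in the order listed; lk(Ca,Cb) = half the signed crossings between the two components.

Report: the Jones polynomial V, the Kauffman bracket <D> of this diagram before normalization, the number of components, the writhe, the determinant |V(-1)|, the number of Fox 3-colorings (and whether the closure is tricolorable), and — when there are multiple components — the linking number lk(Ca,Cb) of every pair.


Jones polynomial: V(q) = q^-7 - 2q^-6 + 2q^-5 - 3q^-4 + 3q^-3 - 2q^-2 + 2q^-1
<D> = 2A^-2 - 2A^2 + 3A^6 - 3A^10 + 2A^14 - 2A^18 + A^22; writhe -2
components 1, writhe -2 (14 crossings)
3-colorings: 9 of 3^14, det 15 — tricolorable
note: w = -2 shifts under R1 moves; the (-A^3)^(2) factor cancels that in V


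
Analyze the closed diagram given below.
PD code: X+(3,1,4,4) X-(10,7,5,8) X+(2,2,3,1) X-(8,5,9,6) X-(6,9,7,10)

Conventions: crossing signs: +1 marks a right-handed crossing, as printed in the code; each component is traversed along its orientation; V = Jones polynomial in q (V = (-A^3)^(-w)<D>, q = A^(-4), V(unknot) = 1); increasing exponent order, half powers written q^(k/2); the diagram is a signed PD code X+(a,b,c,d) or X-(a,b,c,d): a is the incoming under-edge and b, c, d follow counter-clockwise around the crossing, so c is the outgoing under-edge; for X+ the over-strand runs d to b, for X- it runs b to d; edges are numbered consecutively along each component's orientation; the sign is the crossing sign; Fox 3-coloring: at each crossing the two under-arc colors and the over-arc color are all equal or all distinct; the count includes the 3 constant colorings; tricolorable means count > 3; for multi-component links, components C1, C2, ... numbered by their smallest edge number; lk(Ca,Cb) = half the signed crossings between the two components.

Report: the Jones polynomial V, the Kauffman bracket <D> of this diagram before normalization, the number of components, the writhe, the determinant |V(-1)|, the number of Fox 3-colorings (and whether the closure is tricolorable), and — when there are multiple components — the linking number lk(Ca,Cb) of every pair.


Jones polynomial: V(q) = q^(-9/2) - q^(-5/2) - q^(-3/2) - q^(-1/2)
<D> = A^-1 + A^3 + A^7 - A^15; writhe -1
components 2, writhe -1 (5 crossings)
linking number lk(C1,C2) = 0
3-colorings: 27 of 3^5, det 0 — tricolorable
note: the span of V is 4, within the link bound 5 + 2 - 1


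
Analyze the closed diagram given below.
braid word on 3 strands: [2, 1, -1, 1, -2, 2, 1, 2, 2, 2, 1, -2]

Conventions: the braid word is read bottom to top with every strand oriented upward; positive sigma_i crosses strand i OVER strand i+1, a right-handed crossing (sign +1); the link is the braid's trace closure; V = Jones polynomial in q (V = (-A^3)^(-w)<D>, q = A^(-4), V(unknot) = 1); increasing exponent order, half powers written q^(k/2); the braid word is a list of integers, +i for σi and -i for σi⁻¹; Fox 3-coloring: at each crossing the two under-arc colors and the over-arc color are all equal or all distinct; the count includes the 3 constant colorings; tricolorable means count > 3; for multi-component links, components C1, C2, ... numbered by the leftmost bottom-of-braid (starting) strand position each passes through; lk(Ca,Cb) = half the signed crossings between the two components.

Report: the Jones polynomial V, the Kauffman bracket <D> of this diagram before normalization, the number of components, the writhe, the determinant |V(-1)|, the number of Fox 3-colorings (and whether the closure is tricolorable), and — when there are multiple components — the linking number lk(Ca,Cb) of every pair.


V(q) = q^2 + 2q^4 - 2q^5 + q^6 - 2q^7 + q^8
bracket: A^-14 - 2A^-10 + A^-6 - 2A^-2 + 2A^2 + A^10, w = +6
1 component, writhe +6, over 12 crossings
det 9, colorings 27 of 3^12 — tricolorable
observation: |V(-1)| = 9: so tricolorable, since 3 divides 9


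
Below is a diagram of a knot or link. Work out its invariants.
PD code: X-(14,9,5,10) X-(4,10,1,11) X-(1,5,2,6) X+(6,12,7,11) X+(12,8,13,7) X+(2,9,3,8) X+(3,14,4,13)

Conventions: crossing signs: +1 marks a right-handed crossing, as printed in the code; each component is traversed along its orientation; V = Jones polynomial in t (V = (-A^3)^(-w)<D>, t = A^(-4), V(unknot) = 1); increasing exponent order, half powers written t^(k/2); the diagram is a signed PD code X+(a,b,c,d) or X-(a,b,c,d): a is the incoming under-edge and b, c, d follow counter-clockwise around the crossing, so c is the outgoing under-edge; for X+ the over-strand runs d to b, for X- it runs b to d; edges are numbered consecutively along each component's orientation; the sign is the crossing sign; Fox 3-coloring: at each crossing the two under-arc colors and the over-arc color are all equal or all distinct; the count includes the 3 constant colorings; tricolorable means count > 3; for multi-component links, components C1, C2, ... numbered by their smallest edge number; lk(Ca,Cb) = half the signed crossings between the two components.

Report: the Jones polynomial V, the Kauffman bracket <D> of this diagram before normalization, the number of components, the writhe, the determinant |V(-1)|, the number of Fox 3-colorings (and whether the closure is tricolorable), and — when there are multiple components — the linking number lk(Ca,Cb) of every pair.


Jones polynomial: V(t) = -t^(-1/2) - t^(1/2)
<D> = A + A^5; writhe +1
components 2, writhe +1 (7 crossings)
linking number lk(C1,C2) = 0
3-colorings: 9 of 3^7, det 0 — tricolorable
note: the span of V is 1, within the link bound 7 + 2 - 1


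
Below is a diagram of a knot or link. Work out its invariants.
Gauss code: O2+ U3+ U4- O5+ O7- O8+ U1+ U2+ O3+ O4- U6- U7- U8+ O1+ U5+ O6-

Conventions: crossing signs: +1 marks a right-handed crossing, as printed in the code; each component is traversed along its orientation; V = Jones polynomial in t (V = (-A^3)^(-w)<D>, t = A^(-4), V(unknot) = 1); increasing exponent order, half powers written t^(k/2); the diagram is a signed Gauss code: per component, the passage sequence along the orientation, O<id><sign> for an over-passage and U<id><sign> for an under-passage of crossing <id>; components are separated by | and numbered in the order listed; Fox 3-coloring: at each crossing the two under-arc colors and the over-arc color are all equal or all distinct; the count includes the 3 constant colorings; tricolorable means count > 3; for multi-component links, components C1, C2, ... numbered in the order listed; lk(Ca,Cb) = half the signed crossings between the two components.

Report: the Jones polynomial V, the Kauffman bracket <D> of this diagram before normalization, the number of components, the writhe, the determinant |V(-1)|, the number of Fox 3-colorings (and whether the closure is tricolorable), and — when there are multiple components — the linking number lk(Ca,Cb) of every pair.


Jones polynomial: V(t) = 1
<D> = A^6; writhe +2
components 1, writhe +2 (8 crossings)
3-colorings: 3 of 3^8, det 1 — not tricolorable
note: det 1 = |V(-1)|; not divisible by 3, so not tricolorable


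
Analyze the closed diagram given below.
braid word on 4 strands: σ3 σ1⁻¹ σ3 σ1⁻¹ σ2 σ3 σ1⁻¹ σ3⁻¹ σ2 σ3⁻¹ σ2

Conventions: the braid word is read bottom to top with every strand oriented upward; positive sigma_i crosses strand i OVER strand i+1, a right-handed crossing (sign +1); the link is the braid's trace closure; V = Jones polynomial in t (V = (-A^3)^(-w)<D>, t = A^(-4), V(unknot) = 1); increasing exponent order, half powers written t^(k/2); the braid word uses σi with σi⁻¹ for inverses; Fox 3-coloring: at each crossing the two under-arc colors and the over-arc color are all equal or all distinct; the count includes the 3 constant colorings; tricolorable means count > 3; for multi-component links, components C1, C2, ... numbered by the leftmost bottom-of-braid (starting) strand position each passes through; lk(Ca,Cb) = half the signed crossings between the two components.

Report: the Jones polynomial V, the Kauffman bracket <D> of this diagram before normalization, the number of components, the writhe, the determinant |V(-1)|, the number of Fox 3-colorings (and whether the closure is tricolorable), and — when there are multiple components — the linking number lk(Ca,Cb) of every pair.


V(t) = -t^-3 + 3t^-2 - 4t^-1 + 5 - 5t + 5t^2 - 3t^3 + 2t^4 - t^5
bracket: A^-17 - 2A^-13 + 3A^-9 - 5A^-5 + 5A^-1 - 5A^3 + 4A^7 - 3A^11 + A^15, w = +1
1 component, writhe +1, over 11 crossings
det 29, colorings 3 of 3^11 — not tricolorable
observation: w = +1 shifts under R1 moves; the (-A^3)^(-1) factor cancels that in V


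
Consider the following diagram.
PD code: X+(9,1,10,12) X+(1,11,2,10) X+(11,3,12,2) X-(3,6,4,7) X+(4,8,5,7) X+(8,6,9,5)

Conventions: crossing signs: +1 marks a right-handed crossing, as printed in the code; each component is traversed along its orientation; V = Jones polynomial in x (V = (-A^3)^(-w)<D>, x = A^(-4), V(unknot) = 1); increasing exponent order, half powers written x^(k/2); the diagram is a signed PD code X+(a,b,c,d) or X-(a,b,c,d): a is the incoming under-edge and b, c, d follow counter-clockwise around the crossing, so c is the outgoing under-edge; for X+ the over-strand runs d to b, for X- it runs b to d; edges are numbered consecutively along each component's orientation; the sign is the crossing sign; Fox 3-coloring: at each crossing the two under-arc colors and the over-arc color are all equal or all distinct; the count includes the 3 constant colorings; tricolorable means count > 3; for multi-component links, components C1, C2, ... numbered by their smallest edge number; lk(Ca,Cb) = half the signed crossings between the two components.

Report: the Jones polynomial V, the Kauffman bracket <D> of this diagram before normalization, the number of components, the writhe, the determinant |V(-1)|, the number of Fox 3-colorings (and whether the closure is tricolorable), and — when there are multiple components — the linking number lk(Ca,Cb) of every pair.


V(x) = x + x^3 - x^4
bracket: -A^-4 + 1 + A^8, w = +4
1 component, writhe +4, over 6 crossings
det 3, colorings 9 of 3^6 — tricolorable
observation: w = +4 (over 6 crossings) is diagram-only; (-A^3)^(-4) removes it from V


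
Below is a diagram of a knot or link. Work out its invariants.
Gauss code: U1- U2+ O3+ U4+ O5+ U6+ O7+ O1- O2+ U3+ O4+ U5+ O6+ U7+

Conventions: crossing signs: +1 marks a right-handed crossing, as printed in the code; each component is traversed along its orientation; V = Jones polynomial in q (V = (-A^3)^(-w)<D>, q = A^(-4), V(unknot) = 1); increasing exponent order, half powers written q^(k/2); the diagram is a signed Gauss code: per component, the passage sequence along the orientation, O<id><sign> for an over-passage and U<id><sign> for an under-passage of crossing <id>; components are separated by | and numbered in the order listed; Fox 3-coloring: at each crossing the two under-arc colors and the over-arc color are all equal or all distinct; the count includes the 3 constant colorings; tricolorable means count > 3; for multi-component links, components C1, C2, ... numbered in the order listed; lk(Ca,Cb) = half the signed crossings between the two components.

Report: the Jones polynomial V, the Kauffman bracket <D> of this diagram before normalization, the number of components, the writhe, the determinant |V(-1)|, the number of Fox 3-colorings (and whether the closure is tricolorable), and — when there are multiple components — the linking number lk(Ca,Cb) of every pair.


V(q) = q^2 + q^4 - q^5 + q^6 - q^7
bracket: A^-13 - A^-9 + A^-5 - A^-1 - A^7, w = +5
1 component, writhe +5, over 7 crossings
det 5, colorings 3 of 3^7 — not tricolorable
observation: V spans 5 powers of q: at least 5 crossings in any diagram


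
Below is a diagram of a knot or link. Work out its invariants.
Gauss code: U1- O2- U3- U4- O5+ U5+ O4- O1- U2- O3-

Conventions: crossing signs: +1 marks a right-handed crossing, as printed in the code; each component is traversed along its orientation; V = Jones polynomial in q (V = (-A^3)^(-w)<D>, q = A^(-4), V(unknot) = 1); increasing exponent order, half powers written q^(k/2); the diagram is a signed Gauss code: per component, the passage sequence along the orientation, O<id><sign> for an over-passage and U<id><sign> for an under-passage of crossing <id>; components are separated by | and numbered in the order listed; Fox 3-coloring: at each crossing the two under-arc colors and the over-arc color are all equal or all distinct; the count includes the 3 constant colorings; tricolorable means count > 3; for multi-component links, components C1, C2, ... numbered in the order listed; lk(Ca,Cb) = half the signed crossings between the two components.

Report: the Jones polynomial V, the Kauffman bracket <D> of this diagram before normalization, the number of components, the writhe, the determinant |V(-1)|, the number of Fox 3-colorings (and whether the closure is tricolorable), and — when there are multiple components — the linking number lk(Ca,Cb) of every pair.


V = -q^-4 + q^-3 + q^-1
<D> = -A^-5 - A^3 + A^7 (w = -3)
1 component over 5 crossings, w = -3
9 Fox colorings among 3^5, |V(-1)| = 3: tricolorable
why: |V(-1)| = 3: so tricolorable, since 3 divides 3


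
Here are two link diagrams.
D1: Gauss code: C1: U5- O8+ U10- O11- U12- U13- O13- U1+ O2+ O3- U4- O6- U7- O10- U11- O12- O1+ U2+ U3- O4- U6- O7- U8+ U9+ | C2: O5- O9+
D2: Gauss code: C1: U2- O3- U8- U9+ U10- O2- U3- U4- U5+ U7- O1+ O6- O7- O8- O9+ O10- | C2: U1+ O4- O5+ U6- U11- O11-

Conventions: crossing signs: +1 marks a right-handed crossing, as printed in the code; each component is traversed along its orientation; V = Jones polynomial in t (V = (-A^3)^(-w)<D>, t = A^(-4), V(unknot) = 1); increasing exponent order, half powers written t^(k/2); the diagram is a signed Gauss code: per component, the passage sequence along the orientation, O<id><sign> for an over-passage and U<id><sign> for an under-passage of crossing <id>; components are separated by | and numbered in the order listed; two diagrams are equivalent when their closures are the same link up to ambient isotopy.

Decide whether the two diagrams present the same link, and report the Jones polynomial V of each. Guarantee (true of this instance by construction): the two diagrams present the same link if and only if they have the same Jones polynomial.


equivalent: no
V(D1) = t^(-15/2) - t^(-7/2) - t^(-5/2) - t^(-3/2)  (w -5, c 13, <D> = A^-9 + A^-5 + A^-1 - A^15)
D2 (bracket A^-13 + A^-9 + A^-5 - A^3; 11 crossings at w = -5): V = t^(-9/2) - t^(-5/2) - t^(-3/2) - t^(-1/2)
why: 2 values of V(t) split the 2 diagrams


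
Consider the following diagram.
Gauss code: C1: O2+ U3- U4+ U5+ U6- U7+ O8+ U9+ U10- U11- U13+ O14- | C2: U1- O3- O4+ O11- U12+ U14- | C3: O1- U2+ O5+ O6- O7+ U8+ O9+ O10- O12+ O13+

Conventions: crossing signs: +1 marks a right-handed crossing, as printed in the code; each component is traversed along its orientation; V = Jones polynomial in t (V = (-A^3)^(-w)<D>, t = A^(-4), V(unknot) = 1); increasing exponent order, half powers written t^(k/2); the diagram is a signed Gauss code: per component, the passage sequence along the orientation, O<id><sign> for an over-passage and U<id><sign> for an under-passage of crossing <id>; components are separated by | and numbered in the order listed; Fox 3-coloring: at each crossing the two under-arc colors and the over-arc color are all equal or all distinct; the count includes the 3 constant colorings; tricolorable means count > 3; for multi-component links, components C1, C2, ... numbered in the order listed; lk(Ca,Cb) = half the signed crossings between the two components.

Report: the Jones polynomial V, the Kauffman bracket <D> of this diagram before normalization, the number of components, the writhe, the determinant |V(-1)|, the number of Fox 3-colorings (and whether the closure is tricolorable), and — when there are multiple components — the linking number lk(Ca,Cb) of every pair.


V = t^-1 + 2t - t^2 + 2t^3 - t^4 + t^5
<D> = A^-14 - A^-10 + 2A^-6 - A^-2 + 2A^2 + A^10 (w = +2)
3 components over 14 crossings, w = +2
lk(C1,C2): -1
lk(C1,C3) = +2
linking number lk(C2,C3) = 0
3 Fox colorings among 3^14, |V(-1)| = 8: not tricolorable
why: |V(-1)| = 8: so not tricolorable, since 3 does not divide 8


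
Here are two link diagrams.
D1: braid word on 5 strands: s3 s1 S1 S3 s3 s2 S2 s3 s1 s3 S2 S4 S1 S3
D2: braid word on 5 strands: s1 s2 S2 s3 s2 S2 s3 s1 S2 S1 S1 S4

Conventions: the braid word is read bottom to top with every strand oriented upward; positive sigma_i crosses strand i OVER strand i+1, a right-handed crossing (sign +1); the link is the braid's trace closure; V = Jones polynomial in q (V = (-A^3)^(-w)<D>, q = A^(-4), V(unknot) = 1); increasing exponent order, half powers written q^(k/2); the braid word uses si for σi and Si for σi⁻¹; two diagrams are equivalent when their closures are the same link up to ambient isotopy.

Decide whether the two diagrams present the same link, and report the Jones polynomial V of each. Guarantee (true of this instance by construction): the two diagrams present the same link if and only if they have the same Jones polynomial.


same link: yes
V(D1) = 1 + q + q^2 + q^3  [14 crossings, <D> = A^-12 + A^-8 + A^-4 + 1, w = 0]
V(D2) = 1 + q + q^2 + q^3  [12 crossings, <D> = A^-12 + A^-8 + A^-4 + 1, w = 0]
insight: all 2 diagrams share one V(q), hence one class


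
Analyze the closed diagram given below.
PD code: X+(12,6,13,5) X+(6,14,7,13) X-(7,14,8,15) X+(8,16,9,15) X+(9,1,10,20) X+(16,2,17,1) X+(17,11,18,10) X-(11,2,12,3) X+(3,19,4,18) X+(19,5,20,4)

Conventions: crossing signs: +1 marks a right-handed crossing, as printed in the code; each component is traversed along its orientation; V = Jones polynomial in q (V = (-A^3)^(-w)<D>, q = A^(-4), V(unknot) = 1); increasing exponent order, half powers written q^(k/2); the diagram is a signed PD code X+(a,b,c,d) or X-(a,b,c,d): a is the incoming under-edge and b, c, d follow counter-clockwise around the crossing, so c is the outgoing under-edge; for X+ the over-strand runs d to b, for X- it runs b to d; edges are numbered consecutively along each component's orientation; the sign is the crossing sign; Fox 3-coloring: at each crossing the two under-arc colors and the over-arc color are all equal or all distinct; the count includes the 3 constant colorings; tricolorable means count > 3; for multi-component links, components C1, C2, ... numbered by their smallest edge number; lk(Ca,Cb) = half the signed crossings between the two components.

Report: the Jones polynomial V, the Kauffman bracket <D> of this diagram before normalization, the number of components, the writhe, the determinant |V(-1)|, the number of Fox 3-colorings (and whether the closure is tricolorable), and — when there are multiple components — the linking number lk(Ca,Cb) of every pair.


V(q) = q^2 + 2q^4 - 2q^5 + q^6 - 2q^7 + q^8
bracket: A^-14 - 2A^-10 + A^-6 - 2A^-2 + 2A^2 + A^10, w = +6
1 component, writhe +6, over 10 crossings
det 9, colorings 27 of 3^10 — tricolorable
observation: |V(-1)| = 9: so tricolorable, since 3 divides 9


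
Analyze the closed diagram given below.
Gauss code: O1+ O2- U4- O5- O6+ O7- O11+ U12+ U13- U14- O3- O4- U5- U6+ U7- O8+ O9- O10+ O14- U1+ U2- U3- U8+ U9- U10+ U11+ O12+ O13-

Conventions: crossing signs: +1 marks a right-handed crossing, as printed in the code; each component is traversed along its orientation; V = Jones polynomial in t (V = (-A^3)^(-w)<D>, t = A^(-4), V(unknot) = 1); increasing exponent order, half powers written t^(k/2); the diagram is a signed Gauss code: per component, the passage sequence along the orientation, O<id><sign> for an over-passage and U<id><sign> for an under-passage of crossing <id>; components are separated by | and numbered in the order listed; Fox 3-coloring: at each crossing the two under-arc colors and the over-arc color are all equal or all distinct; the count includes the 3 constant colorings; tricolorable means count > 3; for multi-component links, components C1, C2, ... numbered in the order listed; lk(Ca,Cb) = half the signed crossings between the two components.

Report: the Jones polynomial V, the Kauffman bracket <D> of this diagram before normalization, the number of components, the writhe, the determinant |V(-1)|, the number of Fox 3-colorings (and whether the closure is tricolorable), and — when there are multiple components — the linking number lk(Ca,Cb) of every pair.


V(t) = -t^-4 + t^-3 + t^-1
bracket: A^-2 + A^6 - A^10, w = -2
1 component, writhe -2, over 14 crossings
det 3, colorings 9 of 3^14 — tricolorable
observation: |V(-1)| = 3: so tricolorable, since 3 divides 3


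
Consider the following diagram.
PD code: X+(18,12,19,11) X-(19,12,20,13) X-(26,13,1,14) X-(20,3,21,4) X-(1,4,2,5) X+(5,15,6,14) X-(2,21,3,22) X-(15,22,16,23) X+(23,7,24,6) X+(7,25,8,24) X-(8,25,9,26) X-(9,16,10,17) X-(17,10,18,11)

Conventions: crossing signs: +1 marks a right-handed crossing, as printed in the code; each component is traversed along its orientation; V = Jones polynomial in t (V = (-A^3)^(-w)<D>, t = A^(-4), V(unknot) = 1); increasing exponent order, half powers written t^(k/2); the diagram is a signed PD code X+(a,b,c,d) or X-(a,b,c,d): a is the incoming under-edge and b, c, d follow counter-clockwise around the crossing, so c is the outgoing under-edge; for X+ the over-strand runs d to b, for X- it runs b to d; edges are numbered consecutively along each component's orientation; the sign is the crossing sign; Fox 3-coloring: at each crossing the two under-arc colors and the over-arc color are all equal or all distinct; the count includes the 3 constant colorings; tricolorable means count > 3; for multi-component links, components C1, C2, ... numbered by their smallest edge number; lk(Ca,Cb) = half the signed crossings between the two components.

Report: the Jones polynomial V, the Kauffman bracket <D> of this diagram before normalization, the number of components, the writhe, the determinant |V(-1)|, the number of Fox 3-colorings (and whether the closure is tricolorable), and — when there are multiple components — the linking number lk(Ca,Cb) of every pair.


V(t) = -t^-6 + t^-5 - t^-4 + 2t^-3 - t^-2 + t^-1
bracket: -A^-11 + A^-7 - 2A^-3 + A - A^5 + A^9, w = -5
1 component, writhe -5, over 13 crossings
det 7, colorings 3 of 3^13 — not tricolorable
observation: w = -5 (over 13 crossings) is diagram-only; (-A^3)^(5) removes it from V


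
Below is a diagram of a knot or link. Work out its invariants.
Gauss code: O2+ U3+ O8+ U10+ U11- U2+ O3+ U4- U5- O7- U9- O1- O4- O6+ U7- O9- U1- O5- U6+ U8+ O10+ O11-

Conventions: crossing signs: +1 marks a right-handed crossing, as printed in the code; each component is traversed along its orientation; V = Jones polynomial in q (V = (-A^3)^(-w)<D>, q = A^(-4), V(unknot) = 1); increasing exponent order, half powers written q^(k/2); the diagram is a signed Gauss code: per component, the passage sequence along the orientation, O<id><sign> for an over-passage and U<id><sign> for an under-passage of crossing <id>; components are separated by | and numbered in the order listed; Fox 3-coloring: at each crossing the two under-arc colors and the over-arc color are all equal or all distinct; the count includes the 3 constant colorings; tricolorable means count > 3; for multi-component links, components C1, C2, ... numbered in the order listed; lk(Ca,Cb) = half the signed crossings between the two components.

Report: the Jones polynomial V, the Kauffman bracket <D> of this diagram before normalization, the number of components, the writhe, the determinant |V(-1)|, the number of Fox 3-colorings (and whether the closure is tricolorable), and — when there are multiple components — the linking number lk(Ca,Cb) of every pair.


V(q) = -q^-3 + q^-2 - q^-1 + 3 - q + q^2 - q^3
bracket: A^-15 - A^-11 + A^-7 - 3A^-3 + A - A^5 + A^9, w = -1
1 component, writhe -1, over 11 crossings
det 9, colorings 27 of 3^11 — tricolorable
observation: V spans 6 powers of q: at least 6 crossings in any diagram


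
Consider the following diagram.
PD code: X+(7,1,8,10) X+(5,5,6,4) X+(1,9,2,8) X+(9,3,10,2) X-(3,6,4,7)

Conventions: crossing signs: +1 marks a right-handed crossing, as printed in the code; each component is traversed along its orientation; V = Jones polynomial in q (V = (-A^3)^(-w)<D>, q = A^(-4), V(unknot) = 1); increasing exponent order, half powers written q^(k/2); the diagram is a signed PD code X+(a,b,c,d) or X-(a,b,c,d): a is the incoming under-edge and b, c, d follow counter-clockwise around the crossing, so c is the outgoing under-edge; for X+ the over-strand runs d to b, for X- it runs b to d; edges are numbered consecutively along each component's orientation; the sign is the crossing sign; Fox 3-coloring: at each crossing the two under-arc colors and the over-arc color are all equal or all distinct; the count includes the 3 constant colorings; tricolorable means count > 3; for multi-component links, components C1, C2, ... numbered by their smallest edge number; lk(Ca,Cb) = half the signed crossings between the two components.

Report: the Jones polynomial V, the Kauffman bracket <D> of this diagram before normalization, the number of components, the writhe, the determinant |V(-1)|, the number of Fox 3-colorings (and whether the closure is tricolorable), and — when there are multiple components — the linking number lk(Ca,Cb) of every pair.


V(q) = q + q^3 - q^4
bracket: A^-7 - A^-3 - A^5, w = +3
1 component, writhe +3, over 5 crossings
det 3, colorings 9 of 3^5 — tricolorable
observation: w = +3 (over 5 crossings) is diagram-only; (-A^3)^(-3) removes it from V


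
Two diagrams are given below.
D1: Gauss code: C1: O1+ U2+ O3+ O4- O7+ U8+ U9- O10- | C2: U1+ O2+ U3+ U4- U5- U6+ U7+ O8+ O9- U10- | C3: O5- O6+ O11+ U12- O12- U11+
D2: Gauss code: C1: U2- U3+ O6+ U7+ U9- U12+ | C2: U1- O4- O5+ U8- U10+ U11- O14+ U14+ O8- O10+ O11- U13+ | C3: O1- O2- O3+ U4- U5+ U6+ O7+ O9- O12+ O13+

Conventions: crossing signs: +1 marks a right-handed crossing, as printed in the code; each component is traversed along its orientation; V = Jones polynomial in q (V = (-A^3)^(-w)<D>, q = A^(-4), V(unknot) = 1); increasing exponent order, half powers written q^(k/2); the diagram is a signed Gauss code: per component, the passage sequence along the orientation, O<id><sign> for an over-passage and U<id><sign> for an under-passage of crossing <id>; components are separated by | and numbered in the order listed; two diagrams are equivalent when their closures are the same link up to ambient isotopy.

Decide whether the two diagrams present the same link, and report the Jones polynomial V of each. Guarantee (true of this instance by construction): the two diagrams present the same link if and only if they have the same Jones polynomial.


equivalent: yes
D1 (bracket A^-6 + A^-2 + A^2 + A^6; 12 crossings at w = +2): V = 1 + q + q^2 + q^3
V(D2) = 1 + q + q^2 + q^3  [14 crossings, <D> = A^-6 + A^-2 + A^2 + A^6, w = +2]
observation: all 2 diagrams share one V(q), hence one class


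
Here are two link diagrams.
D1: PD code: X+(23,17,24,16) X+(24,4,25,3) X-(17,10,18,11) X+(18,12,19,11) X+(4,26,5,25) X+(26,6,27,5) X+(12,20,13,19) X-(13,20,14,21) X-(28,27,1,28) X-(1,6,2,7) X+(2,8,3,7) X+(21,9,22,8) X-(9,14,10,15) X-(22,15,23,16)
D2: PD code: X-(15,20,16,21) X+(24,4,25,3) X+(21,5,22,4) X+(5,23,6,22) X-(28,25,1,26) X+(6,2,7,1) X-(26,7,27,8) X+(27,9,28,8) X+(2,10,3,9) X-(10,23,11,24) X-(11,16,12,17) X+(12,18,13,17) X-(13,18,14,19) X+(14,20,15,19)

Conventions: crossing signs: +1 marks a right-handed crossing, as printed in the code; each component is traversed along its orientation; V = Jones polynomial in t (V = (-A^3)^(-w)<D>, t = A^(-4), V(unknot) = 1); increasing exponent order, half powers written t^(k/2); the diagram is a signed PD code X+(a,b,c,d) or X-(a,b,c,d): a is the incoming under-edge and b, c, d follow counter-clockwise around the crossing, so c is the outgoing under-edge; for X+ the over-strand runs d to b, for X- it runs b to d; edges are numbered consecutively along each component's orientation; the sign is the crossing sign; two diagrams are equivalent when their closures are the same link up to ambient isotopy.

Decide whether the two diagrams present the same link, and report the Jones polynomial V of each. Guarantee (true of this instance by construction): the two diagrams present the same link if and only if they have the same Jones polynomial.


equivalent: no
V(D1) = t + t^3 - t^4  (w +2, c 14, <D> = -A^-10 + A^-6 + A^2)
V(D2) = t - t^2 + 2t^3 - t^4 + t^5 - t^6  (w +2, c 14, <D> = -A^-18 + A^-14 - A^-10 + 2A^-6 - A^-2 + A^2)
why: 2 values of V(t) split the 2 diagrams


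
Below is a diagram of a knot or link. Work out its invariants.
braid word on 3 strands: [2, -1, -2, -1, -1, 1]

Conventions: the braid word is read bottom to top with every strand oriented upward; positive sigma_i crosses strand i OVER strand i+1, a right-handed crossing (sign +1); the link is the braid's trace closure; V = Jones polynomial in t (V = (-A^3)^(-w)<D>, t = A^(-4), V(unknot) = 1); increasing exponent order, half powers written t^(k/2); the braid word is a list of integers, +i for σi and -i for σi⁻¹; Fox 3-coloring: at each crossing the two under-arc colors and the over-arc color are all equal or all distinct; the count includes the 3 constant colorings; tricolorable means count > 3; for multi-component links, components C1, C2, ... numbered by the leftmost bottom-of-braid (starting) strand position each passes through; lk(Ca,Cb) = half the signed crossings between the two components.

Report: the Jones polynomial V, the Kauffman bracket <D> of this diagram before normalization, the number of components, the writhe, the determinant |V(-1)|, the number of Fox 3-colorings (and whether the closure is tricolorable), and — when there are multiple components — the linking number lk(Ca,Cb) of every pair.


V(t) = 1
bracket: A^-6, w = -2
1 component, writhe -2, over 6 crossings
det 1, colorings 3 of 3^6 — not tricolorable
observation: w = -2 shifts under R1 moves; the (-A^3)^(2) factor cancels that in V


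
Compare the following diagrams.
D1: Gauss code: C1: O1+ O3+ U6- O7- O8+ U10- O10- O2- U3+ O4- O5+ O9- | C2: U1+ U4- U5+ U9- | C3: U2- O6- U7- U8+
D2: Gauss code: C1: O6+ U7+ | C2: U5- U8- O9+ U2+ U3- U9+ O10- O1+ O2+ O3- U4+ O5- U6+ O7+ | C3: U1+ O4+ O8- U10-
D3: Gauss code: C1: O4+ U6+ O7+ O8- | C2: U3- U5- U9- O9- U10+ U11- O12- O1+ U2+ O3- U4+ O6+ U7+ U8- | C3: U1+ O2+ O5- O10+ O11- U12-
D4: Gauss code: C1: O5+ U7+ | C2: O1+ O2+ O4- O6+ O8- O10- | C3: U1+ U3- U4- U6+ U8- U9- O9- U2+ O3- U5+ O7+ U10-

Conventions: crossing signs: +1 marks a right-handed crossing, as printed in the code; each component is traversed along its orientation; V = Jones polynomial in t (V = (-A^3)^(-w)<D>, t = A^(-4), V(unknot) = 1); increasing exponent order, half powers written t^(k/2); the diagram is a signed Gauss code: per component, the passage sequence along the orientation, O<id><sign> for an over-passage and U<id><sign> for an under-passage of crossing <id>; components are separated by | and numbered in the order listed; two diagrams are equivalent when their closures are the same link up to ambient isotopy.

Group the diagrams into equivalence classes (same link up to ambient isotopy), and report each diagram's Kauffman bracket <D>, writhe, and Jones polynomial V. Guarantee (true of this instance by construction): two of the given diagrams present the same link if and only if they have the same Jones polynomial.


grouping into links: {D1} | {D2, D3, D4}
V(D1) = t^-3 + t^-2 + t^-1 + 1  (w -2, c 10, <D> = A^-6 + A^-2 + A^2 + A^6)
V(D2) = 1 + t + t^2 + t^3  [10 crossings, <D> = A^-6 + A^-2 + A^2 + A^6, w = +2]
D3 (bracket A^-12 + A^-8 + A^-4 + 1; 12 crossings at w = 0): V = 1 + t + t^2 + t^3
V(D4) = 1 + t + t^2 + t^3  (w 0, c 10, <D> = A^-12 + A^-8 + A^-4 + 1)
why: V(t) takes 2 values over 4 diagrams, fixing the grouping
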